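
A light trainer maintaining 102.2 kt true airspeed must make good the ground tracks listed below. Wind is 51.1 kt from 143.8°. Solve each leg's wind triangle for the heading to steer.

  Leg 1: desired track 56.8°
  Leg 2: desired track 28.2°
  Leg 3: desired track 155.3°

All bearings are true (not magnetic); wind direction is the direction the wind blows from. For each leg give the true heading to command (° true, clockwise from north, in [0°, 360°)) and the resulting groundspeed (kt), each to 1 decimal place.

Leg 1: heading=86.8°, groundspeed=85.9 kt
Leg 2: heading=55.0°, groundspeed=113.3 kt
Leg 3: heading=149.6°, groundspeed=51.6 kt

Leg 1: desired track 56.8°; wind correction +30.0° → command heading 86.8°, groundspeed 85.9 kt
Leg 2: desired track 28.2°; wind correction +26.8° → command heading 55.0°, groundspeed 113.3 kt
Leg 3: desired track 155.3°; wind correction -5.7° → command heading 149.6°, groundspeed 51.6 kt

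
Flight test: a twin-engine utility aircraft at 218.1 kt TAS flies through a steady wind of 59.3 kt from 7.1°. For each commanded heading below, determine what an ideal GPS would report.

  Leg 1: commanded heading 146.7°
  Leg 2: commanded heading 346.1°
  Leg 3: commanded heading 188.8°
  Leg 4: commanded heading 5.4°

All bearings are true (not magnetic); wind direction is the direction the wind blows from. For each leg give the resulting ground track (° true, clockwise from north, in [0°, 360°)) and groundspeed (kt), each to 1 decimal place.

Leg 1: heading 146.7°; drift +8.3° → track 155.0°, groundspeed 266.0 kt
Leg 2: heading 346.1°; drift -7.4° → track 338.7°, groundspeed 164.1 kt
Leg 3: heading 188.8°; drift -0.4° → track 188.4°, groundspeed 277.4 kt
Leg 4: heading 5.4°; drift -0.6° → track 4.8°, groundspeed 158.8 kt

Leg 1: track=155.0°, groundspeed=266.0 kt
Leg 2: track=338.7°, groundspeed=164.1 kt
Leg 3: track=188.4°, groundspeed=277.4 kt
Leg 4: track=4.8°, groundspeed=158.8 kt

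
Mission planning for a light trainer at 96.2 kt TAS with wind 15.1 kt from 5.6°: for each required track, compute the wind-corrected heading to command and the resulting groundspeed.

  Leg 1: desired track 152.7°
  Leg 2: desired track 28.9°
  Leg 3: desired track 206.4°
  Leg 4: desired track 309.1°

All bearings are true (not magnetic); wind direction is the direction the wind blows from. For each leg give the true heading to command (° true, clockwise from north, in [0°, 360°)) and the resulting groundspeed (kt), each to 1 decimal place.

Leg 1: heading=147.8°, groundspeed=108.5 kt
Leg 2: heading=25.3°, groundspeed=82.1 kt
Leg 3: heading=209.6°, groundspeed=110.2 kt
Leg 4: heading=316.6°, groundspeed=87.0 kt

Leg 1: desired track 152.7°; wind correction -4.9° → command heading 147.8°, groundspeed 108.5 kt
Leg 2: desired track 28.9°; wind correction -3.6° → command heading 25.3°, groundspeed 82.1 kt
Leg 3: desired track 206.4°; wind correction +3.2° → command heading 209.6°, groundspeed 110.2 kt
Leg 4: desired track 309.1°; wind correction +7.5° → command heading 316.6°, groundspeed 87.0 kt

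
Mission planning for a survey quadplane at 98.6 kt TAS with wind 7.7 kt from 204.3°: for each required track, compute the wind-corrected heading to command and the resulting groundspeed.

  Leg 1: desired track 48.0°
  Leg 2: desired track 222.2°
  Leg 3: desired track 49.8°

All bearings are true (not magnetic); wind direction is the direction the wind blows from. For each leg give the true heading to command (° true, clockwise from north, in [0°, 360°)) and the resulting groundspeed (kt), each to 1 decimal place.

Leg 1: heading=49.8°, groundspeed=105.6 kt
Leg 2: heading=220.8°, groundspeed=91.2 kt
Leg 3: heading=51.7°, groundspeed=105.5 kt

Leg 1: desired track 48.0°; wind correction +1.8° → command heading 49.8°, groundspeed 105.6 kt
Leg 2: desired track 222.2°; wind correction -1.4° → command heading 220.8°, groundspeed 91.2 kt
Leg 3: desired track 49.8°; wind correction +1.9° → command heading 51.7°, groundspeed 105.5 kt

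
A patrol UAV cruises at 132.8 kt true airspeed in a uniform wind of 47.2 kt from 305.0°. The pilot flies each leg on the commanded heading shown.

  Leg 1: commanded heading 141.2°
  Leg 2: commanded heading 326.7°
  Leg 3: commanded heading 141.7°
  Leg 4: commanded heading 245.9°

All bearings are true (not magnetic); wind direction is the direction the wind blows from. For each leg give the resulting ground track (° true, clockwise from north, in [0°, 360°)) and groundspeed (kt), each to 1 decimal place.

Leg 1: heading 141.2°; drift -4.2° → track 137.0°, groundspeed 178.6 kt
Leg 2: heading 326.7°; drift +11.1° → track 337.8°, groundspeed 90.6 kt
Leg 3: heading 141.7°; drift -4.4° → track 137.3°, groundspeed 178.5 kt
Leg 4: heading 245.9°; drift -20.5° → track 225.4°, groundspeed 115.9 kt

Leg 1: track=137.0°, groundspeed=178.6 kt
Leg 2: track=337.8°, groundspeed=90.6 kt
Leg 3: track=137.3°, groundspeed=178.5 kt
Leg 4: track=225.4°, groundspeed=115.9 kt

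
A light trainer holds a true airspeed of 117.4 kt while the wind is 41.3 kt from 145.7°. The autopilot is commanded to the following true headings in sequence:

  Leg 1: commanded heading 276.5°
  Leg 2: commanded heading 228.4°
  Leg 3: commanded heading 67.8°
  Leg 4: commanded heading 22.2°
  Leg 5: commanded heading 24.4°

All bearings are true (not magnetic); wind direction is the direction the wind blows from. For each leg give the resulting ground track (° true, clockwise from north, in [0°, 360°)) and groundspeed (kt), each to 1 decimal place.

Leg 1: heading 276.5°; drift +12.2° → track 288.7°, groundspeed 147.7 kt
Leg 2: heading 228.4°; drift +20.1° → track 248.5°, groundspeed 119.4 kt
Leg 3: heading 67.8°; drift -20.4° → track 47.4°, groundspeed 116.0 kt
Leg 4: heading 22.2°; drift -13.8° → track 8.4°, groundspeed 144.4 kt
Leg 5: heading 24.4°; drift -14.3° → track 10.1°, groundspeed 143.3 kt

Leg 1: track=288.7°, groundspeed=147.7 kt
Leg 2: track=248.5°, groundspeed=119.4 kt
Leg 3: track=47.4°, groundspeed=116.0 kt
Leg 4: track=8.4°, groundspeed=144.4 kt
Leg 5: track=10.1°, groundspeed=143.3 kt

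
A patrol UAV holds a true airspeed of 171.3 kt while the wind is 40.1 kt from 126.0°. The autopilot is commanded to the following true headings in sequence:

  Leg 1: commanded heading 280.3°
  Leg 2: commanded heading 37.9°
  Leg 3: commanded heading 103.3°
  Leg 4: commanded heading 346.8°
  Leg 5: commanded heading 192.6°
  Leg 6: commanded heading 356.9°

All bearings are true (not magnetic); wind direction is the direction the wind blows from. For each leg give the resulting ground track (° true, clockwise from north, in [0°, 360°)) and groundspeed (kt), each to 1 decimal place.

Leg 1: heading 280.3°; drift +4.8° → track 285.1°, groundspeed 208.2 kt
Leg 2: heading 37.9°; drift -13.3° → track 24.6°, groundspeed 174.6 kt
Leg 3: heading 103.3°; drift -6.6° → track 96.7°, groundspeed 135.2 kt
Leg 4: heading 346.8°; drift -7.4° → track 339.4°, groundspeed 203.4 kt
Leg 5: heading 192.6°; drift +13.3° → track 205.9°, groundspeed 159.7 kt
Leg 6: heading 356.9°; drift -9.0° → track 347.9°, groundspeed 199.0 kt

Leg 1: track=285.1°, groundspeed=208.2 kt
Leg 2: track=24.6°, groundspeed=174.6 kt
Leg 3: track=96.7°, groundspeed=135.2 kt
Leg 4: track=339.4°, groundspeed=203.4 kt
Leg 5: track=205.9°, groundspeed=159.7 kt
Leg 6: track=347.9°, groundspeed=199.0 kt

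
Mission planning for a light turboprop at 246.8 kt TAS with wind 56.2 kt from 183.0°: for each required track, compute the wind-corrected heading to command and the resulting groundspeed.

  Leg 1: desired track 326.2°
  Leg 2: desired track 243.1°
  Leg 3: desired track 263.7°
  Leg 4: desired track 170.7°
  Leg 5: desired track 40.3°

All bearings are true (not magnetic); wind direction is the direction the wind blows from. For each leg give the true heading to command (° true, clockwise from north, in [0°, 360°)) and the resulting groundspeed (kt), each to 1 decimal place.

Leg 1: heading=318.4°, groundspeed=289.5 kt
Leg 2: heading=231.7°, groundspeed=213.9 kt
Leg 3: heading=250.7°, groundspeed=231.4 kt
Leg 4: heading=173.5°, groundspeed=191.6 kt
Leg 5: heading=48.2°, groundspeed=289.1 kt

Leg 1: desired track 326.2°; wind correction -7.8° → command heading 318.4°, groundspeed 289.5 kt
Leg 2: desired track 243.1°; wind correction -11.4° → command heading 231.7°, groundspeed 213.9 kt
Leg 3: desired track 263.7°; wind correction -13.0° → command heading 250.7°, groundspeed 231.4 kt
Leg 4: desired track 170.7°; wind correction +2.8° → command heading 173.5°, groundspeed 191.6 kt
Leg 5: desired track 40.3°; wind correction +7.9° → command heading 48.2°, groundspeed 289.1 kt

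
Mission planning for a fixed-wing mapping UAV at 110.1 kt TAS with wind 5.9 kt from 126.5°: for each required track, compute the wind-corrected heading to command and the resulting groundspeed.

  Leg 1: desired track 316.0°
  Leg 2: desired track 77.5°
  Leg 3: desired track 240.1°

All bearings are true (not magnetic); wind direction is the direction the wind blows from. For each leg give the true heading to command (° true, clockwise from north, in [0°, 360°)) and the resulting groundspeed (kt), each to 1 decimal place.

Leg 1: desired track 316.0°; wind correction +0.5° → command heading 316.5°, groundspeed 115.9 kt
Leg 2: desired track 77.5°; wind correction +2.3° → command heading 79.8°, groundspeed 106.1 kt
Leg 3: desired track 240.1°; wind correction -2.8° → command heading 237.3°, groundspeed 112.3 kt

Leg 1: heading=316.5°, groundspeed=115.9 kt
Leg 2: heading=79.8°, groundspeed=106.1 kt
Leg 3: heading=237.3°, groundspeed=112.3 kt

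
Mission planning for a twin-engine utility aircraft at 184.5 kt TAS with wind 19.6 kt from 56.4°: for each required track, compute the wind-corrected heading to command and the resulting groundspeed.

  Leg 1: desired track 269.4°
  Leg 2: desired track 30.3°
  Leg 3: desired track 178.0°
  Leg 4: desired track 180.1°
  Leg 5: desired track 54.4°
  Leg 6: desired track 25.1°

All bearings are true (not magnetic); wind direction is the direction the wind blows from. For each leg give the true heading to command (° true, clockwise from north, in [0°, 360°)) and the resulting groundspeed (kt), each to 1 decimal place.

Leg 1: heading=272.7°, groundspeed=200.6 kt
Leg 2: heading=33.0°, groundspeed=166.7 kt
Leg 3: heading=172.8°, groundspeed=194.0 kt
Leg 4: heading=175.0°, groundspeed=194.7 kt
Leg 5: heading=54.6°, groundspeed=164.9 kt
Leg 6: heading=28.3°, groundspeed=167.5 kt

Leg 1: desired track 269.4°; wind correction +3.3° → command heading 272.7°, groundspeed 200.6 kt
Leg 2: desired track 30.3°; wind correction +2.7° → command heading 33.0°, groundspeed 166.7 kt
Leg 3: desired track 178.0°; wind correction -5.2° → command heading 172.8°, groundspeed 194.0 kt
Leg 4: desired track 180.1°; wind correction -5.1° → command heading 175.0°, groundspeed 194.7 kt
Leg 5: desired track 54.4°; wind correction +0.2° → command heading 54.6°, groundspeed 164.9 kt
Leg 6: desired track 25.1°; wind correction +3.2° → command heading 28.3°, groundspeed 167.5 kt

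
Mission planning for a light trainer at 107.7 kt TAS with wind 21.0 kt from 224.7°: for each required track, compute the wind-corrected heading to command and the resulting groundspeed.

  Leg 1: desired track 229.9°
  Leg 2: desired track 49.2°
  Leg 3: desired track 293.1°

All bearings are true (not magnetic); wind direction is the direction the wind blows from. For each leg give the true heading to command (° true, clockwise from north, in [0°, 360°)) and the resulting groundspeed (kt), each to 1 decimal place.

Leg 1: heading=228.9°, groundspeed=86.8 kt
Leg 2: heading=50.1°, groundspeed=128.6 kt
Leg 3: heading=282.7°, groundspeed=98.2 kt

Leg 1: desired track 229.9°; wind correction -1.0° → command heading 228.9°, groundspeed 86.8 kt
Leg 2: desired track 49.2°; wind correction +0.9° → command heading 50.1°, groundspeed 128.6 kt
Leg 3: desired track 293.1°; wind correction -10.4° → command heading 282.7°, groundspeed 98.2 kt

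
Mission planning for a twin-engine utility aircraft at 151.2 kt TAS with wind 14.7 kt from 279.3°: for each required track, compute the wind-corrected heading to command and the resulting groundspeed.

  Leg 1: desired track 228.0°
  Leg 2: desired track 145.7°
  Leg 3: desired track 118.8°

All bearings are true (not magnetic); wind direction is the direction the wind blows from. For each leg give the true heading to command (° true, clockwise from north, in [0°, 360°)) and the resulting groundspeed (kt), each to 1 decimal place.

Leg 1: desired track 228.0°; wind correction +4.4° → command heading 232.4°, groundspeed 141.6 kt
Leg 2: desired track 145.7°; wind correction +4.0° → command heading 149.7°, groundspeed 161.0 kt
Leg 3: desired track 118.8°; wind correction +1.9° → command heading 120.7°, groundspeed 165.0 kt

Leg 1: heading=232.4°, groundspeed=141.6 kt
Leg 2: heading=149.7°, groundspeed=161.0 kt
Leg 3: heading=120.7°, groundspeed=165.0 kt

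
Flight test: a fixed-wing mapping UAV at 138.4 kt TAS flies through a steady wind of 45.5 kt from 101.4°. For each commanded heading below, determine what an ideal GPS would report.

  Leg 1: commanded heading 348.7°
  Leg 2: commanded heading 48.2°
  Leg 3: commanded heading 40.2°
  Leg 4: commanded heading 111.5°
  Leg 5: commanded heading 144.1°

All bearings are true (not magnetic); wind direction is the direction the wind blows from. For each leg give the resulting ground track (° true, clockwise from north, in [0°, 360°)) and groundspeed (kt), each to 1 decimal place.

Leg 1: heading 348.7°; drift -15.1° → track 333.6°, groundspeed 161.5 kt
Leg 2: heading 48.2°; drift -18.1° → track 30.1°, groundspeed 117.0 kt
Leg 3: heading 40.2°; drift -18.9° → track 21.3°, groundspeed 123.1 kt
Leg 4: heading 111.5°; drift +4.9° → track 116.4°, groundspeed 93.9 kt
Leg 5: heading 144.1°; drift +16.4° → track 160.5°, groundspeed 109.4 kt

Leg 1: track=333.6°, groundspeed=161.5 kt
Leg 2: track=30.1°, groundspeed=117.0 kt
Leg 3: track=21.3°, groundspeed=123.1 kt
Leg 4: track=116.4°, groundspeed=93.9 kt
Leg 5: track=160.5°, groundspeed=109.4 kt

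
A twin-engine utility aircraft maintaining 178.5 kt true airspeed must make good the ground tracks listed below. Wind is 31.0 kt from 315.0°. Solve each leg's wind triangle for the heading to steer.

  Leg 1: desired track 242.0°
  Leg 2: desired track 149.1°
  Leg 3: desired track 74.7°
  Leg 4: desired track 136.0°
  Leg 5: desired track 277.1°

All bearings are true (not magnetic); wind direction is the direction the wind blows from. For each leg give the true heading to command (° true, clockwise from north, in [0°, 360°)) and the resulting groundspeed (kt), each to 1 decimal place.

Leg 1: desired track 242.0°; wind correction +9.6° → command heading 251.6°, groundspeed 167.0 kt
Leg 2: desired track 149.1°; wind correction +2.4° → command heading 151.5°, groundspeed 208.4 kt
Leg 3: desired track 74.7°; wind correction -8.7° → command heading 66.0°, groundspeed 191.8 kt
Leg 4: desired track 136.0°; wind correction +0.2° → command heading 136.2°, groundspeed 209.5 kt
Leg 5: desired track 277.1°; wind correction +6.1° → command heading 283.2°, groundspeed 153.0 kt

Leg 1: heading=251.6°, groundspeed=167.0 kt
Leg 2: heading=151.5°, groundspeed=208.4 kt
Leg 3: heading=66.0°, groundspeed=191.8 kt
Leg 4: heading=136.2°, groundspeed=209.5 kt
Leg 5: heading=283.2°, groundspeed=153.0 kt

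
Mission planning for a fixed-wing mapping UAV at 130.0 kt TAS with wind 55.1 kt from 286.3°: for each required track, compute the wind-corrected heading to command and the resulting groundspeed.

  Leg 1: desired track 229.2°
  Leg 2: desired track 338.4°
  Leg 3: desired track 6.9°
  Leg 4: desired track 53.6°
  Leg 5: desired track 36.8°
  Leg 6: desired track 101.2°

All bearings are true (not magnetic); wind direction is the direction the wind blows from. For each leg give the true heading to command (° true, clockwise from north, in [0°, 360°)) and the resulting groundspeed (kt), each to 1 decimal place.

Leg 1: heading=250.0°, groundspeed=91.6 kt
Leg 2: heading=318.9°, groundspeed=88.7 kt
Leg 3: heading=342.2°, groundspeed=109.1 kt
Leg 4: heading=33.9°, groundspeed=155.8 kt
Leg 5: heading=13.4°, groundspeed=138.6 kt
Leg 6: heading=99.0°, groundspeed=184.8 kt

Leg 1: desired track 229.2°; wind correction +20.8° → command heading 250.0°, groundspeed 91.6 kt
Leg 2: desired track 338.4°; wind correction -19.5° → command heading 318.9°, groundspeed 88.7 kt
Leg 3: desired track 6.9°; wind correction -24.7° → command heading 342.2°, groundspeed 109.1 kt
Leg 4: desired track 53.6°; wind correction -19.7° → command heading 33.9°, groundspeed 155.8 kt
Leg 5: desired track 36.8°; wind correction -23.4° → command heading 13.4°, groundspeed 138.6 kt
Leg 6: desired track 101.2°; wind correction -2.2° → command heading 99.0°, groundspeed 184.8 kt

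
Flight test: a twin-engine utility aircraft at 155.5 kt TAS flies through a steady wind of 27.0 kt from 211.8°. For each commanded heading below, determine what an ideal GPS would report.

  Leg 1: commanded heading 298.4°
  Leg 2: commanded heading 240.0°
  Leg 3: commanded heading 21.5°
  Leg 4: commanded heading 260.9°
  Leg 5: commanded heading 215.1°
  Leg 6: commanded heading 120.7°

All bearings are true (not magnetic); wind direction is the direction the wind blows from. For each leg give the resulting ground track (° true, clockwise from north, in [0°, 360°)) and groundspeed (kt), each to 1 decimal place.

Leg 1: track=308.3°, groundspeed=156.2 kt
Leg 2: track=245.5°, groundspeed=132.3 kt
Leg 3: track=23.0°, groundspeed=182.1 kt
Leg 4: track=269.3°, groundspeed=139.3 kt
Leg 5: track=215.8°, groundspeed=128.6 kt
Leg 6: track=110.9°, groundspeed=158.3 kt

Leg 1: heading 298.4°; drift +9.9° → track 308.3°, groundspeed 156.2 kt
Leg 2: heading 240.0°; drift +5.5° → track 245.5°, groundspeed 132.3 kt
Leg 3: heading 21.5°; drift +1.5° → track 23.0°, groundspeed 182.1 kt
Leg 4: heading 260.9°; drift +8.4° → track 269.3°, groundspeed 139.3 kt
Leg 5: heading 215.1°; drift +0.7° → track 215.8°, groundspeed 128.6 kt
Leg 6: heading 120.7°; drift -9.8° → track 110.9°, groundspeed 158.3 kt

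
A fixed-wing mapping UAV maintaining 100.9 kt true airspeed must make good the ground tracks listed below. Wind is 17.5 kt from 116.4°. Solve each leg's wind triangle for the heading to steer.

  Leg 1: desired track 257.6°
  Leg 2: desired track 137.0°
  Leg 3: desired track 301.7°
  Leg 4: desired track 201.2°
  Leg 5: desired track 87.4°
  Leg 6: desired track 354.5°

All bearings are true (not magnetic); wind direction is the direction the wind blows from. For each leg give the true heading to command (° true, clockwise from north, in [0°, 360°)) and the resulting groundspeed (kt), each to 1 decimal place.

Leg 1: heading=251.4°, groundspeed=113.9 kt
Leg 2: heading=133.5°, groundspeed=84.3 kt
Leg 3: heading=302.6°, groundspeed=118.3 kt
Leg 4: heading=191.3°, groundspeed=97.8 kt
Leg 5: heading=92.2°, groundspeed=85.2 kt
Leg 6: heading=3.0°, groundspeed=109.0 kt

Leg 1: desired track 257.6°; wind correction -6.2° → command heading 251.4°, groundspeed 113.9 kt
Leg 2: desired track 137.0°; wind correction -3.5° → command heading 133.5°, groundspeed 84.3 kt
Leg 3: desired track 301.7°; wind correction +0.9° → command heading 302.6°, groundspeed 118.3 kt
Leg 4: desired track 201.2°; wind correction -9.9° → command heading 191.3°, groundspeed 97.8 kt
Leg 5: desired track 87.4°; wind correction +4.8° → command heading 92.2°, groundspeed 85.2 kt
Leg 6: desired track 354.5°; wind correction +8.5° → command heading 3.0°, groundspeed 109.0 kt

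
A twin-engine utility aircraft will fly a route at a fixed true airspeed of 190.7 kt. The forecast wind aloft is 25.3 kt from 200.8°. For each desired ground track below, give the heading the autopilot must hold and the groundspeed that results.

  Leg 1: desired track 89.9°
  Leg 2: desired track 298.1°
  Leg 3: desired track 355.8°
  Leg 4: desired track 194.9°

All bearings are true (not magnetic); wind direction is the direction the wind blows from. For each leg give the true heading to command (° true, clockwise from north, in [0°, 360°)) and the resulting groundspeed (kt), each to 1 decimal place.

Leg 1: heading=97.0°, groundspeed=198.3 kt
Leg 2: heading=290.5°, groundspeed=192.3 kt
Leg 3: heading=352.6°, groundspeed=213.3 kt
Leg 4: heading=195.7°, groundspeed=165.5 kt

Leg 1: desired track 89.9°; wind correction +7.1° → command heading 97.0°, groundspeed 198.3 kt
Leg 2: desired track 298.1°; wind correction -7.6° → command heading 290.5°, groundspeed 192.3 kt
Leg 3: desired track 355.8°; wind correction -3.2° → command heading 352.6°, groundspeed 213.3 kt
Leg 4: desired track 194.9°; wind correction +0.8° → command heading 195.7°, groundspeed 165.5 kt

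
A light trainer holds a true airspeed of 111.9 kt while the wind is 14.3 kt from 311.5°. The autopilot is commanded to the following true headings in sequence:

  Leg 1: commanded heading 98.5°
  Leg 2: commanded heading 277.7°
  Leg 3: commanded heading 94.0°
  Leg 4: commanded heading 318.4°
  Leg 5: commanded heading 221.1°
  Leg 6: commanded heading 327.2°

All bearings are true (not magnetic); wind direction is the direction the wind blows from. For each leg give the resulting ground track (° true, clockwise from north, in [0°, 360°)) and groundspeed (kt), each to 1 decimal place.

Leg 1: track=102.1°, groundspeed=124.1 kt
Leg 2: track=273.2°, groundspeed=100.3 kt
Leg 3: track=98.0°, groundspeed=123.6 kt
Leg 4: track=319.4°, groundspeed=97.7 kt
Leg 5: track=213.8°, groundspeed=112.9 kt
Leg 6: track=329.5°, groundspeed=98.2 kt

Leg 1: heading 98.5°; drift +3.6° → track 102.1°, groundspeed 124.1 kt
Leg 2: heading 277.7°; drift -4.5° → track 273.2°, groundspeed 100.3 kt
Leg 3: heading 94.0°; drift +4.0° → track 98.0°, groundspeed 123.6 kt
Leg 4: heading 318.4°; drift +1.0° → track 319.4°, groundspeed 97.7 kt
Leg 5: heading 221.1°; drift -7.3° → track 213.8°, groundspeed 112.9 kt
Leg 6: heading 327.2°; drift +2.3° → track 329.5°, groundspeed 98.2 kt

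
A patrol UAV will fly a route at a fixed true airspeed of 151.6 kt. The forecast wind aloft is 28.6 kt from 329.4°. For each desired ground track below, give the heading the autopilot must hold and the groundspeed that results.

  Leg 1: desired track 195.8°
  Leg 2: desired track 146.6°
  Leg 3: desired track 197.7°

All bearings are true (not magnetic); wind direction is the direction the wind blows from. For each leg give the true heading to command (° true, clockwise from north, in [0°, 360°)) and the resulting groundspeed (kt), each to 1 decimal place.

Leg 1: heading=203.7°, groundspeed=169.9 kt
Leg 2: heading=146.1°, groundspeed=180.2 kt
Leg 3: heading=205.8°, groundspeed=169.1 kt

Leg 1: desired track 195.8°; wind correction +7.9° → command heading 203.7°, groundspeed 169.9 kt
Leg 2: desired track 146.6°; wind correction -0.5° → command heading 146.1°, groundspeed 180.2 kt
Leg 3: desired track 197.7°; wind correction +8.1° → command heading 205.8°, groundspeed 169.1 kt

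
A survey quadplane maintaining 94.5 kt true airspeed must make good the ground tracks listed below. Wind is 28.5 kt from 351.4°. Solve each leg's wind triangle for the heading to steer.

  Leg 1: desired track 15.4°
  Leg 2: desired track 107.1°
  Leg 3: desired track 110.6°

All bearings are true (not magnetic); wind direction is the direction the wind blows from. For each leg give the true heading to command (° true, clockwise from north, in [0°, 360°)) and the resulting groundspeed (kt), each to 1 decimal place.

Leg 1: heading=8.4°, groundspeed=67.8 kt
Leg 2: heading=91.3°, groundspeed=103.3 kt
Leg 3: heading=95.3°, groundspeed=105.1 kt

Leg 1: desired track 15.4°; wind correction -7.0° → command heading 8.4°, groundspeed 67.8 kt
Leg 2: desired track 107.1°; wind correction -15.8° → command heading 91.3°, groundspeed 103.3 kt
Leg 3: desired track 110.6°; wind correction -15.3° → command heading 95.3°, groundspeed 105.1 kt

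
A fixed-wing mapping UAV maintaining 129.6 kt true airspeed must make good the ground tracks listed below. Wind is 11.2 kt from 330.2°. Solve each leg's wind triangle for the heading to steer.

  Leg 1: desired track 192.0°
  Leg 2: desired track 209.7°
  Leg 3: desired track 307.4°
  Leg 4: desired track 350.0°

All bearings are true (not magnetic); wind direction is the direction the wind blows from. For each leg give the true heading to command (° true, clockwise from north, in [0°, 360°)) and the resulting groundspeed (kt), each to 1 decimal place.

Leg 1: heading=195.3°, groundspeed=137.7 kt
Leg 2: heading=214.0°, groundspeed=134.9 kt
Leg 3: heading=309.3°, groundspeed=119.2 kt
Leg 4: heading=348.3°, groundspeed=119.0 kt

Leg 1: desired track 192.0°; wind correction +3.3° → command heading 195.3°, groundspeed 137.7 kt
Leg 2: desired track 209.7°; wind correction +4.3° → command heading 214.0°, groundspeed 134.9 kt
Leg 3: desired track 307.4°; wind correction +1.9° → command heading 309.3°, groundspeed 119.2 kt
Leg 4: desired track 350.0°; wind correction -1.7° → command heading 348.3°, groundspeed 119.0 kt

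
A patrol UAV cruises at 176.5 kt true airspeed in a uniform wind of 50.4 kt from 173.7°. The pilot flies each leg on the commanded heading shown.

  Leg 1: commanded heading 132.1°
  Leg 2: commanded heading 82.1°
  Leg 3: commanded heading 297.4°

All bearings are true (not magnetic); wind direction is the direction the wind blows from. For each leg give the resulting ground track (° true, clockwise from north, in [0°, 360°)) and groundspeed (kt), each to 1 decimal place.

Leg 1: track=118.5°, groundspeed=142.8 kt
Leg 2: track=66.3°, groundspeed=184.9 kt
Leg 3: track=309.0°, groundspeed=208.7 kt

Leg 1: heading 132.1°; drift -13.6° → track 118.5°, groundspeed 142.8 kt
Leg 2: heading 82.1°; drift -15.8° → track 66.3°, groundspeed 184.9 kt
Leg 3: heading 297.4°; drift +11.6° → track 309.0°, groundspeed 208.7 kt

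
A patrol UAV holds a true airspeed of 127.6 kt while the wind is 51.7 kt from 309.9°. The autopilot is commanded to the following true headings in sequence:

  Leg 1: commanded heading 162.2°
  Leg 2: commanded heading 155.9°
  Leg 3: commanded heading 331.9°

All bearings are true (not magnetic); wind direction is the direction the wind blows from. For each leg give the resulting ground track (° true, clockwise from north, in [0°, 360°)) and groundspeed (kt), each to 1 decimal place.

Leg 1: heading 162.2°; drift -9.2° → track 153.0°, groundspeed 173.5 kt
Leg 2: heading 155.9°; drift -7.4° → track 148.5°, groundspeed 175.5 kt
Leg 3: heading 331.9°; drift +13.7° → track 345.6°, groundspeed 82.0 kt

Leg 1: track=153.0°, groundspeed=173.5 kt
Leg 2: track=148.5°, groundspeed=175.5 kt
Leg 3: track=345.6°, groundspeed=82.0 kt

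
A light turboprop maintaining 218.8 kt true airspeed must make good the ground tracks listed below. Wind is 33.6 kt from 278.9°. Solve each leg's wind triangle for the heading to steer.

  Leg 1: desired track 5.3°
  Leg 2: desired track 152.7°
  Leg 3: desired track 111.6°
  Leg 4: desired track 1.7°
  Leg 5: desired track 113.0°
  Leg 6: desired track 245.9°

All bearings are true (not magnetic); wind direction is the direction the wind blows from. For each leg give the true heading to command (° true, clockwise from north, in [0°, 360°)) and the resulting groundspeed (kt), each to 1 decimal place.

Leg 1: desired track 5.3°; wind correction -8.8° → command heading 356.5°, groundspeed 214.1 kt
Leg 2: desired track 152.7°; wind correction +7.1° → command heading 159.8°, groundspeed 237.0 kt
Leg 3: desired track 111.6°; wind correction +1.9° → command heading 113.5°, groundspeed 251.5 kt
Leg 4: desired track 1.7°; wind correction -8.8° → command heading 352.9°, groundspeed 212.0 kt
Leg 5: desired track 113.0°; wind correction +2.1° → command heading 115.1°, groundspeed 251.2 kt
Leg 6: desired track 245.9°; wind correction +4.8° → command heading 250.7°, groundspeed 189.9 kt

Leg 1: heading=356.5°, groundspeed=214.1 kt
Leg 2: heading=159.8°, groundspeed=237.0 kt
Leg 3: heading=113.5°, groundspeed=251.5 kt
Leg 4: heading=352.9°, groundspeed=212.0 kt
Leg 5: heading=115.1°, groundspeed=251.2 kt
Leg 6: heading=250.7°, groundspeed=189.9 kt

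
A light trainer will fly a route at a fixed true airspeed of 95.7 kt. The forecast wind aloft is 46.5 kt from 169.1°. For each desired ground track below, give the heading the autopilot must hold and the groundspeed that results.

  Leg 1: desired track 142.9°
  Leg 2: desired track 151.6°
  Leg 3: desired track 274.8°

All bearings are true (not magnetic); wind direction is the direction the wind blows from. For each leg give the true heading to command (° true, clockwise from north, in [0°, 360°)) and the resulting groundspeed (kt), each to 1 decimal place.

Leg 1: desired track 142.9°; wind correction +12.4° → command heading 155.3°, groundspeed 51.7 kt
Leg 2: desired track 151.6°; wind correction +8.4° → command heading 160.0°, groundspeed 50.3 kt
Leg 3: desired track 274.8°; wind correction -27.9° → command heading 246.9°, groundspeed 97.2 kt

Leg 1: heading=155.3°, groundspeed=51.7 kt
Leg 2: heading=160.0°, groundspeed=50.3 kt
Leg 3: heading=246.9°, groundspeed=97.2 kt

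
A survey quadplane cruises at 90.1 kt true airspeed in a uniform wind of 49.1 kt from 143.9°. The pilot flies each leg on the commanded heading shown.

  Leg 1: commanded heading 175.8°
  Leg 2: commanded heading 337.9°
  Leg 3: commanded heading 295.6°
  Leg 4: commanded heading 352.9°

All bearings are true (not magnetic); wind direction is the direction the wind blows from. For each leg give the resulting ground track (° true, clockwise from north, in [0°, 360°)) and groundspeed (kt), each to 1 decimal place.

Leg 1: heading 175.8°; drift +28.2° → track 204.0°, groundspeed 54.9 kt
Leg 2: heading 337.9°; drift -4.9° → track 333.0°, groundspeed 138.3 kt
Leg 3: heading 295.6°; drift +9.9° → track 305.5°, groundspeed 135.3 kt
Leg 4: heading 352.9°; drift -10.1° → track 342.8°, groundspeed 135.2 kt

Leg 1: track=204.0°, groundspeed=54.9 kt
Leg 2: track=333.0°, groundspeed=138.3 kt
Leg 3: track=305.5°, groundspeed=135.3 kt
Leg 4: track=342.8°, groundspeed=135.2 kt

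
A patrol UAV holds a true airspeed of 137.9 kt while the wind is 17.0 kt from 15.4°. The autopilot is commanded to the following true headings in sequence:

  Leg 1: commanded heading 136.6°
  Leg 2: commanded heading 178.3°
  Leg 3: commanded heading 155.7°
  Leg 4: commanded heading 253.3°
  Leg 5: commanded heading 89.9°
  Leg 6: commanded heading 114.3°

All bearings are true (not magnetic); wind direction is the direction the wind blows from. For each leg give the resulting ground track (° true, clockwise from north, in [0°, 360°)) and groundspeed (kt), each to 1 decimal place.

Leg 1: track=142.3°, groundspeed=147.4 kt
Leg 2: track=180.2°, groundspeed=154.2 kt
Leg 3: track=159.8°, groundspeed=151.4 kt
Leg 4: track=247.7°, groundspeed=147.6 kt
Leg 5: track=96.9°, groundspeed=134.4 kt
Leg 6: track=121.1°, groundspeed=141.5 kt

Leg 1: heading 136.6°; drift +5.7° → track 142.3°, groundspeed 147.4 kt
Leg 2: heading 178.3°; drift +1.9° → track 180.2°, groundspeed 154.2 kt
Leg 3: heading 155.7°; drift +4.1° → track 159.8°, groundspeed 151.4 kt
Leg 4: heading 253.3°; drift -5.6° → track 247.7°, groundspeed 147.6 kt
Leg 5: heading 89.9°; drift +7.0° → track 96.9°, groundspeed 134.4 kt
Leg 6: heading 114.3°; drift +6.8° → track 121.1°, groundspeed 141.5 kt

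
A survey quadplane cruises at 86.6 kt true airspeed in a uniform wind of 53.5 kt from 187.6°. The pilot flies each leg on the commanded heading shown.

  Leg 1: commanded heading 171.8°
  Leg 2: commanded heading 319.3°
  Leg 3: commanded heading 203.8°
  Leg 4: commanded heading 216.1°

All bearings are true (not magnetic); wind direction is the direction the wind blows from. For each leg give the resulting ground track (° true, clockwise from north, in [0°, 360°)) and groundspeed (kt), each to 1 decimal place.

Leg 1: track=149.3°, groundspeed=38.0 kt
Leg 2: track=337.4°, groundspeed=128.6 kt
Leg 3: track=226.8°, groundspeed=38.3 kt
Leg 4: track=248.9°, groundspeed=47.1 kt

Leg 1: heading 171.8°; drift -22.5° → track 149.3°, groundspeed 38.0 kt
Leg 2: heading 319.3°; drift +18.1° → track 337.4°, groundspeed 128.6 kt
Leg 3: heading 203.8°; drift +23.0° → track 226.8°, groundspeed 38.3 kt
Leg 4: heading 216.1°; drift +32.8° → track 248.9°, groundspeed 47.1 kt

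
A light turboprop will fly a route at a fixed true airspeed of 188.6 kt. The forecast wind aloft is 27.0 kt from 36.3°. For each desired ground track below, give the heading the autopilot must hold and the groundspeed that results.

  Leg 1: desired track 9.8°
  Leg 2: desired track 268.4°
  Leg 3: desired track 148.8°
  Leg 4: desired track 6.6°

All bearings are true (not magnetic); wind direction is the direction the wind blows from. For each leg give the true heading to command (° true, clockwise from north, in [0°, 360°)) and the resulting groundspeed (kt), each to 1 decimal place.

Leg 1: desired track 9.8°; wind correction +3.7° → command heading 13.5°, groundspeed 164.1 kt
Leg 2: desired track 268.4°; wind correction +6.5° → command heading 274.9°, groundspeed 204.0 kt
Leg 3: desired track 148.8°; wind correction -7.6° → command heading 141.2°, groundspeed 197.3 kt
Leg 4: desired track 6.6°; wind correction +4.1° → command heading 10.7°, groundspeed 164.7 kt

Leg 1: heading=13.5°, groundspeed=164.1 kt
Leg 2: heading=274.9°, groundspeed=204.0 kt
Leg 3: heading=141.2°, groundspeed=197.3 kt
Leg 4: heading=10.7°, groundspeed=164.7 kt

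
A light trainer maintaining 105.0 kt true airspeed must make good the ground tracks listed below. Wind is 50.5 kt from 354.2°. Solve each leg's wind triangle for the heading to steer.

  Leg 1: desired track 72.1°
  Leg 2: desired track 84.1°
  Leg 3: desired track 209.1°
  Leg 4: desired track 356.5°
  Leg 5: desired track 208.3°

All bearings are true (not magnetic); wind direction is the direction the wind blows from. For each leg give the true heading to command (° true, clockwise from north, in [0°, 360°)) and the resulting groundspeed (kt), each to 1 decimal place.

Leg 1: desired track 72.1°; wind correction -28.1° → command heading 44.0°, groundspeed 82.1 kt
Leg 2: desired track 84.1°; wind correction -28.7° → command heading 55.4°, groundspeed 92.0 kt
Leg 3: desired track 209.1°; wind correction +16.0° → command heading 225.1°, groundspeed 142.4 kt
Leg 4: desired track 356.5°; wind correction -1.1° → command heading 355.4°, groundspeed 54.5 kt
Leg 5: desired track 208.3°; wind correction +15.6° → command heading 223.9°, groundspeed 142.9 kt

Leg 1: heading=44.0°, groundspeed=82.1 kt
Leg 2: heading=55.4°, groundspeed=92.0 kt
Leg 3: heading=225.1°, groundspeed=142.4 kt
Leg 4: heading=355.4°, groundspeed=54.5 kt
Leg 5: heading=223.9°, groundspeed=142.9 kt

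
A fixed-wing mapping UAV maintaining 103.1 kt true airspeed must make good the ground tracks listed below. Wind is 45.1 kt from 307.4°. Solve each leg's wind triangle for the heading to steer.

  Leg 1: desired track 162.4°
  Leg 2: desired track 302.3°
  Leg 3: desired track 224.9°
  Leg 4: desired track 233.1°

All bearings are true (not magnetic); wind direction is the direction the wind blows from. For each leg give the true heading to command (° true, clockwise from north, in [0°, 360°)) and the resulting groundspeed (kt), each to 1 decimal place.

Leg 1: desired track 162.4°; wind correction +14.5° → command heading 176.9°, groundspeed 136.7 kt
Leg 2: desired track 302.3°; wind correction +2.2° → command heading 304.5°, groundspeed 58.1 kt
Leg 3: desired track 224.9°; wind correction +25.7° → command heading 250.6°, groundspeed 87.0 kt
Leg 4: desired track 233.1°; wind correction +24.9° → command heading 258.0°, groundspeed 81.3 kt

Leg 1: heading=176.9°, groundspeed=136.7 kt
Leg 2: heading=304.5°, groundspeed=58.1 kt
Leg 3: heading=250.6°, groundspeed=87.0 kt
Leg 4: heading=258.0°, groundspeed=81.3 kt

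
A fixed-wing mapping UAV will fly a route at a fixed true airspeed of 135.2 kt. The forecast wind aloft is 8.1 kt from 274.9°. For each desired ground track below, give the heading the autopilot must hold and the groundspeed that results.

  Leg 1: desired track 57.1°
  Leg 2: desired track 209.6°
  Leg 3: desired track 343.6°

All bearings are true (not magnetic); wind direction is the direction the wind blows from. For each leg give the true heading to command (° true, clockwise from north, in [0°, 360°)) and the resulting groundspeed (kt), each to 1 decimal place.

Leg 1: desired track 57.1°; wind correction -2.1° → command heading 55.0°, groundspeed 141.5 kt
Leg 2: desired track 209.6°; wind correction +3.1° → command heading 212.7°, groundspeed 131.6 kt
Leg 3: desired track 343.6°; wind correction -3.2° → command heading 340.4°, groundspeed 132.0 kt

Leg 1: heading=55.0°, groundspeed=141.5 kt
Leg 2: heading=212.7°, groundspeed=131.6 kt
Leg 3: heading=340.4°, groundspeed=132.0 kt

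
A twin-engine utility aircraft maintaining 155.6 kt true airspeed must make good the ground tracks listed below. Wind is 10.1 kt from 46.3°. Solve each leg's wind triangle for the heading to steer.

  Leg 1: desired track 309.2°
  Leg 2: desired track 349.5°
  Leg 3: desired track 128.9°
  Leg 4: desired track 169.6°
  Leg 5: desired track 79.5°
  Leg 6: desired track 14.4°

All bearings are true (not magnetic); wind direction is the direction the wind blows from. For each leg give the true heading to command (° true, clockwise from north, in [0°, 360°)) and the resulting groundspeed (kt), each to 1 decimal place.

Leg 1: heading=312.9°, groundspeed=156.5 kt
Leg 2: heading=352.6°, groundspeed=149.8 kt
Leg 3: heading=125.2°, groundspeed=154.0 kt
Leg 4: heading=166.5°, groundspeed=160.9 kt
Leg 5: heading=77.5°, groundspeed=147.1 kt
Leg 6: heading=16.4°, groundspeed=146.9 kt

Leg 1: desired track 309.2°; wind correction +3.7° → command heading 312.9°, groundspeed 156.5 kt
Leg 2: desired track 349.5°; wind correction +3.1° → command heading 352.6°, groundspeed 149.8 kt
Leg 3: desired track 128.9°; wind correction -3.7° → command heading 125.2°, groundspeed 154.0 kt
Leg 4: desired track 169.6°; wind correction -3.1° → command heading 166.5°, groundspeed 160.9 kt
Leg 5: desired track 79.5°; wind correction -2.0° → command heading 77.5°, groundspeed 147.1 kt
Leg 6: desired track 14.4°; wind correction +2.0° → command heading 16.4°, groundspeed 146.9 kt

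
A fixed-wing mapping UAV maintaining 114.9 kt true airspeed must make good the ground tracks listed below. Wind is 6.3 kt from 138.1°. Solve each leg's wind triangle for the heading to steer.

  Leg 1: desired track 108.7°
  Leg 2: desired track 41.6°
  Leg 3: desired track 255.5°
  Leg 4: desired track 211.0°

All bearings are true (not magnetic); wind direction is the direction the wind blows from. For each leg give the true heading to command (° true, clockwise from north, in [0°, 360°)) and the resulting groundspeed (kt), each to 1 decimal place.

Leg 1: heading=110.2°, groundspeed=109.4 kt
Leg 2: heading=44.7°, groundspeed=115.4 kt
Leg 3: heading=252.7°, groundspeed=117.7 kt
Leg 4: heading=208.0°, groundspeed=112.9 kt

Leg 1: desired track 108.7°; wind correction +1.5° → command heading 110.2°, groundspeed 109.4 kt
Leg 2: desired track 41.6°; wind correction +3.1° → command heading 44.7°, groundspeed 115.4 kt
Leg 3: desired track 255.5°; wind correction -2.8° → command heading 252.7°, groundspeed 117.7 kt
Leg 4: desired track 211.0°; wind correction -3.0° → command heading 208.0°, groundspeed 112.9 kt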